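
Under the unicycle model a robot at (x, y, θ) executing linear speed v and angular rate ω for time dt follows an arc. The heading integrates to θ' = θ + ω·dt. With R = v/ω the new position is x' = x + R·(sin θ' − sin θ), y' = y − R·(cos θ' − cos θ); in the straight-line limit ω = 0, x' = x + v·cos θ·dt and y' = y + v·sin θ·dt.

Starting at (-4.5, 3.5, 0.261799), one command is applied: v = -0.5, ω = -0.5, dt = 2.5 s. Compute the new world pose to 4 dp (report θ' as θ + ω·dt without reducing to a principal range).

θ' = 0.2618 + -0.5·2.5 = -0.9882
R = v/ω = -0.5/-0.5 = 1.0000
x' = -4.5 + 1.0000·(sin -0.9882 − sin 0.2618) = -5.5939
y' = 3.5 − 1.0000·(cos -0.9882 − cos 0.2618) = 3.9157

(-5.5939, 3.9157, -0.9882)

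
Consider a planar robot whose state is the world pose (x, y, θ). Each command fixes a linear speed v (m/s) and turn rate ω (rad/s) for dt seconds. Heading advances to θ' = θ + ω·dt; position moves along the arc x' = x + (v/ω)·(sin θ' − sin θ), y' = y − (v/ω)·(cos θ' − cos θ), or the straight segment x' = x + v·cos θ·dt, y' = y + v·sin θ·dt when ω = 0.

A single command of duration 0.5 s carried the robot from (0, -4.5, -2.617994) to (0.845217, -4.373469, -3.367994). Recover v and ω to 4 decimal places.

Δθ = -3.367994 − -2.617994 = -0.750000
ω = Δθ/dt = -0.750000/0.5 = -1.5000
R = Δx/(sin θ' − sin θ) = 1.1667
v = R·ω = 1.1667·-1.5000 = -1.7500

v = -1.7500, ω = -1.5000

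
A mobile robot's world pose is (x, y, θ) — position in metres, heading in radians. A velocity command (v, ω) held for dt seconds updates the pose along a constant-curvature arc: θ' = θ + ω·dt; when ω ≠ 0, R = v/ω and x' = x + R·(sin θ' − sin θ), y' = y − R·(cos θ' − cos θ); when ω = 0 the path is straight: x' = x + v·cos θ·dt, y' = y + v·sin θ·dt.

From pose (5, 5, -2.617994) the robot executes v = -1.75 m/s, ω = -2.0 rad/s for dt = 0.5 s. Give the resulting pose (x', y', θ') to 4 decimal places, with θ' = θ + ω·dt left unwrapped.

(5.8388, 5.0198, -3.6180)

θ' = -2.6180 + -2.0·0.5 = -3.6180
R = v/ω = -1.75/-2.0 = 0.8750
x' = 5 + 0.8750·(sin -3.6180 − sin -2.6180) = 5.8388
y' = 5 − 0.8750·(cos -3.6180 − cos -2.6180) = 5.0198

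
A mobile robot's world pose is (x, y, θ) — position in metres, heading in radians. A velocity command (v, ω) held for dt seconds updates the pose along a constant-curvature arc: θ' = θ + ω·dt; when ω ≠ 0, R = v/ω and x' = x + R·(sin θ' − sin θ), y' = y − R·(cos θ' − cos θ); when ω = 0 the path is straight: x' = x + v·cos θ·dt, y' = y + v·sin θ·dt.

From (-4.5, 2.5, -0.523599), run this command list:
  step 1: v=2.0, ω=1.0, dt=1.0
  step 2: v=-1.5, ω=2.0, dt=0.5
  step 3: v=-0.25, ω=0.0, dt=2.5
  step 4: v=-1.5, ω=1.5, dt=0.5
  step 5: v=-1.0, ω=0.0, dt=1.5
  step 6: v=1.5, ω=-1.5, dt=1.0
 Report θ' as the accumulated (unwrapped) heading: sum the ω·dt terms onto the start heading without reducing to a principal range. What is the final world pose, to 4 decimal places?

(-1.7986, 0.7010, 0.7264)

step 1: θ'=0.4764 (R=2.0000) → pose (-2.5828, 2.4547, 0.4764)
step 2: θ'=1.4764 (R=-0.7500) → pose (-2.9856, 1.8590, 1.4764)
step 3: θ'=1.4764 (straight) → pose (-3.0445, 1.2367, 1.4764)
step 4: θ'=2.2264 (R=-1.0000) → pose (-2.8416, 0.5328, 2.2264)
step 5: θ'=2.2264 (straight) → pose (-1.9271, -0.6562, 2.2264)
step 6: θ'=0.7264 (R=-1.0000) → pose (-1.7986, 0.7010, 0.7264)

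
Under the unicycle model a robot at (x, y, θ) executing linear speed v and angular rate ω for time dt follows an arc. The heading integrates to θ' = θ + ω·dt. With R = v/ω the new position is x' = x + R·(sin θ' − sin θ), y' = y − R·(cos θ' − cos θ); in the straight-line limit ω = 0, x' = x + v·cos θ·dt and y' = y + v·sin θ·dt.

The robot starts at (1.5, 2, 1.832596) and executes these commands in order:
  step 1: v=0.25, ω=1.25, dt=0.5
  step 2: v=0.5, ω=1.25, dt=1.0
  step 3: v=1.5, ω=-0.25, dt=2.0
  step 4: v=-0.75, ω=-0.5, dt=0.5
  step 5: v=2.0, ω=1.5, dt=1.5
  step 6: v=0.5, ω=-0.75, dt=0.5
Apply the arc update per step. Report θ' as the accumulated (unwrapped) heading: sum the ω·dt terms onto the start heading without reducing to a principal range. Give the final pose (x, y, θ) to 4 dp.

step 1: θ'=2.4576 (R=0.2000) → pose (1.4332, 2.1032, 2.4576)
step 2: θ'=3.7076 (R=0.4000) → pose (0.9659, 2.1308, 3.7076)
step 3: θ'=3.2076 (R=-6.0000) → pose (-1.8559, 1.2082, 3.2076)
step 4: θ'=2.9576 (R=1.5000) → pose (-1.4825, 1.1862, 2.9576)
step 5: θ'=5.2076 (R=1.3333) → pose (-2.8996, -0.7583, 5.2076)
step 6: θ'=4.8326 (R=-0.6667) → pose (-2.8244, -0.9951, 4.8326)

(-2.8244, -0.9951, 4.8326)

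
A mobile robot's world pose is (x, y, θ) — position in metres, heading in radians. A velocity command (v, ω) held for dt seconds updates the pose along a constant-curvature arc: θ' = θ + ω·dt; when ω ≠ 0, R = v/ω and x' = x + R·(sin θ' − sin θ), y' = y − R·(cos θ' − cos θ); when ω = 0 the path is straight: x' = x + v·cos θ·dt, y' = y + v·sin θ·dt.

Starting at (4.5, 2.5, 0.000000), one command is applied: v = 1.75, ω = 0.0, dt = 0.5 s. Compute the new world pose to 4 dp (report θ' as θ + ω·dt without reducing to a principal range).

θ' = 0.0000 + 0.0·0.5 = 0.0000
ω = 0 → straight: x' = 4.5 + 1.75·cos(0.0000)·0.5 = 5.3750
y' = 2.5 + 1.75·sin(0.0000)·0.5 = 2.5000

(5.3750, 2.5000, 0.0000)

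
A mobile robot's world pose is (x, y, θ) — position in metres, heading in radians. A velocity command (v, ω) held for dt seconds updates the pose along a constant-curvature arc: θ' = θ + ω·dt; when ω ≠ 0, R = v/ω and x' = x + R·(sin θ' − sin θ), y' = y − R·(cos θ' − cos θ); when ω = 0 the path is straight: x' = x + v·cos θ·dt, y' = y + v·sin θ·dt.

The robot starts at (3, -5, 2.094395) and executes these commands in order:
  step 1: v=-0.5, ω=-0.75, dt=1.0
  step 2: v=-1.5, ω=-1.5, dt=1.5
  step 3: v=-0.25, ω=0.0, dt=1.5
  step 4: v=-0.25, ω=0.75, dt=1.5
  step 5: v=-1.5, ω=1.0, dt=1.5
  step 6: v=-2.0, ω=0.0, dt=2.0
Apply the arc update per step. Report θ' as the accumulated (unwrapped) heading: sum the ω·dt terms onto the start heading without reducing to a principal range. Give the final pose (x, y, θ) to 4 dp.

(0.1800, -11.1031, 1.7194)

step 1: θ'=1.3444 (R=0.6667) → pose (3.0723, -5.4830, 1.3444)
step 2: θ'=-0.9056 (R=1.0000) → pose (1.3110, -5.8757, -0.9056)
step 3: θ'=-0.9056 (straight) → pose (1.0796, -5.5807, -0.9056)
step 4: θ'=0.2194 (R=-0.3333) → pose (0.7448, -5.4611, 0.2194)
step 5: θ'=1.7194 (R=-1.5000) → pose (-0.4123, -7.1472, 1.7194)
step 6: θ'=1.7194 (straight) → pose (0.1800, -11.1031, 1.7194)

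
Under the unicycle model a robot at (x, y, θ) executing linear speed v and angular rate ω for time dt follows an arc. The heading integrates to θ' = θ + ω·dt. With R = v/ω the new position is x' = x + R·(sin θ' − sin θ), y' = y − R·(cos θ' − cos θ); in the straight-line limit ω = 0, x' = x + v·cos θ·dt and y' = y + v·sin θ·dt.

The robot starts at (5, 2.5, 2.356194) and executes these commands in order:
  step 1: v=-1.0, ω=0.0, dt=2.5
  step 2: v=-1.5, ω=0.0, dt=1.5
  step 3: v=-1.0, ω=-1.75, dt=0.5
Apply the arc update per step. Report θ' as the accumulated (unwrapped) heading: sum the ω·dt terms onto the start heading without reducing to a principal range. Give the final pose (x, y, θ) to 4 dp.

(8.5238, -1.3140, 1.4812)

step 1: θ'=2.3562 (straight) → pose (6.7678, 0.7322, 2.3562)
step 2: θ'=2.3562 (straight) → pose (8.3588, -0.8588, 2.3562)
step 3: θ'=1.4812 (R=0.5714) → pose (8.5238, -1.3140, 1.4812)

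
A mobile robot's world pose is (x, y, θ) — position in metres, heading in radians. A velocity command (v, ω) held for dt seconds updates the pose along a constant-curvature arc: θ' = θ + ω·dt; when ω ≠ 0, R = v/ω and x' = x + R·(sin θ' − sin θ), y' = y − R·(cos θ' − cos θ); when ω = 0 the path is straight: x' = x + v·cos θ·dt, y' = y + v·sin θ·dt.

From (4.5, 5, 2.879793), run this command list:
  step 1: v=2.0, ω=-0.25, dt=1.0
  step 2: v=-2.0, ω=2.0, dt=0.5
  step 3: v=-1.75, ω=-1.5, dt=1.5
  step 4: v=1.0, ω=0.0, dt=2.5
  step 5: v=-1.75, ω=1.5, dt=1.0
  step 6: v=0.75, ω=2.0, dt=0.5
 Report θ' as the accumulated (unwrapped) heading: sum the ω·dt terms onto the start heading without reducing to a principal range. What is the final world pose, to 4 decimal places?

(6.2727, 5.5106, 3.8798)

step 1: θ'=2.6298 (R=-8.0000) → pose (2.6526, 5.7525, 2.6298)
step 2: θ'=3.6298 (R=-1.0000) → pose (3.6114, 5.7412, 3.6298)
step 3: θ'=1.3798 (R=1.1667) → pose (5.3040, 4.4893, 1.3798)
step 4: θ'=1.3798 (straight) → pose (5.7786, 6.9439, 1.3798)
step 5: θ'=2.8798 (R=-1.1667) → pose (6.6221, 5.5955, 2.8798)
step 6: θ'=3.8798 (R=0.3750) → pose (6.2727, 5.5106, 3.8798)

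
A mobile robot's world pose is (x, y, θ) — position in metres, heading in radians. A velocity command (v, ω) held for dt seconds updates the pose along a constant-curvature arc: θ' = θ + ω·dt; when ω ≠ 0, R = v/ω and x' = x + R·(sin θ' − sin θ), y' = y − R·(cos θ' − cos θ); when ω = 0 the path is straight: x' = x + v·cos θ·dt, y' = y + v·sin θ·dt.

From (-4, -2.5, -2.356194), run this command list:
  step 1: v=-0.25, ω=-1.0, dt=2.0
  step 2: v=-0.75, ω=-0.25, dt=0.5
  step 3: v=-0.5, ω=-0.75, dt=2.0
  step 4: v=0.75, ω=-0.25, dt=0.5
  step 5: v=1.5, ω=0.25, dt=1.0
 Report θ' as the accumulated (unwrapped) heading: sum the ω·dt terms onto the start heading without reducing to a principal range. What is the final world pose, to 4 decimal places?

step 1: θ'=-4.3562 (R=0.2500) → pose (-3.5889, -2.5896, -4.3562)
step 2: θ'=-4.4812 (R=3.0000) → pose (-3.4804, -2.9483, -4.4812)
step 3: θ'=-5.9812 (R=0.6667) → pose (-3.9311, -3.7376, -5.9812)
step 4: θ'=-6.1062 (R=-3.0000) → pose (-3.5670, -3.6487, -6.1062)
step 5: θ'=-5.8562 (R=6.0000) → pose (-2.1386, -3.2037, -5.8562)

(-2.1386, -3.2037, -5.8562)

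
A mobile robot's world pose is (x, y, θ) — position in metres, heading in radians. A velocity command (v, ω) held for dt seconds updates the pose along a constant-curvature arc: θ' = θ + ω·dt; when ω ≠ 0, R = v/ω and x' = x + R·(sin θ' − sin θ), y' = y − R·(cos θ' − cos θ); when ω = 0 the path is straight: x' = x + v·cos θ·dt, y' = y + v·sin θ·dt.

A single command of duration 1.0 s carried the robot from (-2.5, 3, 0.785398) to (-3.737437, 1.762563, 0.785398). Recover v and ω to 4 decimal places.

Δθ = 0.785398 − 0.785398 = 0.000000
ω = Δθ/dt = 0.000000/1.0 = 0.0000
ω = 0 → v = (Δx·cos θ + Δy·sin θ)/dt = -1.7500

v = -1.7500, ω = 0.0000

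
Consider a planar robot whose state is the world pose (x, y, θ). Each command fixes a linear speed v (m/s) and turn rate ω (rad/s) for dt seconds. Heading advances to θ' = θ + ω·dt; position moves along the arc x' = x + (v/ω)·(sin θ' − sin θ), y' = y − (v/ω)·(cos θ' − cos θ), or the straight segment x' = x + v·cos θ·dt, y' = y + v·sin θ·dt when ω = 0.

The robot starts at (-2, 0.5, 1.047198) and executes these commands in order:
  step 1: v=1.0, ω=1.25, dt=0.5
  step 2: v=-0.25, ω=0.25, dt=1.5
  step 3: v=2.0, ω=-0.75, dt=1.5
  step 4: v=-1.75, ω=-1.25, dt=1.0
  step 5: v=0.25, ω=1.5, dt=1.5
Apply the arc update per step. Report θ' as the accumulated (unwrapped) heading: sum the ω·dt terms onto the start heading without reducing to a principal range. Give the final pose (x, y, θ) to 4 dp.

(-2.9024, 3.1928, 1.9222)

step 1: θ'=1.6722 (R=0.8000) → pose (-1.8969, 0.9810, 1.6722)
step 2: θ'=2.0472 (R=-1.0000) → pose (-1.7907, 0.6236, 2.0472)
step 3: θ'=0.9222 (R=-2.6667) → pose (-1.5461, 3.4574, 0.9222)
step 4: θ'=-0.3278 (R=1.4000) → pose (-3.1126, 2.9776, -0.3278)
step 5: θ'=1.9222 (R=0.1667) → pose (-2.9024, 3.1928, 1.9222)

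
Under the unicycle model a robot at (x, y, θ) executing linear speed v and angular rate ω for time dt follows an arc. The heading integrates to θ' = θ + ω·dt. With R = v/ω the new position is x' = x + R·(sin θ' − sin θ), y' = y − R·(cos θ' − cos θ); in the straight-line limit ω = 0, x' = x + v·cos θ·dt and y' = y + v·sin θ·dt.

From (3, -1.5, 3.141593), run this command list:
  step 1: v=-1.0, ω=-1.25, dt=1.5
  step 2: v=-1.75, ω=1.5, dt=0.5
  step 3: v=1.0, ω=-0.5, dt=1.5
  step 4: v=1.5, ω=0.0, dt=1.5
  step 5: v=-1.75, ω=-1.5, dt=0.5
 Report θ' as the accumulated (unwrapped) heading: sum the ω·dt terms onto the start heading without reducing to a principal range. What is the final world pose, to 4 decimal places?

(3.8572, -0.4490, 0.5166)

step 1: θ'=1.2666 (R=0.8000) → pose (3.7633, -2.5396, 1.2666)
step 2: θ'=2.0166 (R=-1.1667) → pose (3.8237, -3.3921, 2.0166)
step 3: θ'=1.2666 (R=-2.0000) → pose (3.7201, -1.9307, 1.2666)
step 4: θ'=1.2666 (straight) → pose (4.3940, 0.2160, 1.2666)
step 5: θ'=0.5166 (R=1.1667) → pose (3.8572, -0.4490, 0.5166)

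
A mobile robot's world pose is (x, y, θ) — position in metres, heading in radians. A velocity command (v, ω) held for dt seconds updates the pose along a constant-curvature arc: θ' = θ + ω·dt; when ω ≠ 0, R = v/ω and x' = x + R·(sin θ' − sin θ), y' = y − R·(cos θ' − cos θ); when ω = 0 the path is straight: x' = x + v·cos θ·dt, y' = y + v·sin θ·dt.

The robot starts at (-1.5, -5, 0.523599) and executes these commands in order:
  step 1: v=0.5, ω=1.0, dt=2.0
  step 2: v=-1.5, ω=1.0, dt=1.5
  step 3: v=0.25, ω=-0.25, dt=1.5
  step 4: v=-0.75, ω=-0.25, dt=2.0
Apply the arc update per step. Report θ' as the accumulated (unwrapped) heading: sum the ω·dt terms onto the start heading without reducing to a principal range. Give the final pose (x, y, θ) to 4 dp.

(1.7160, -3.7516, 3.1486)

step 1: θ'=2.5236 (R=0.5000) → pose (-1.4603, -4.1595, 2.5236)
step 2: θ'=4.0236 (R=-1.5000) → pose (0.5668, -3.8903, 4.0236)
step 3: θ'=3.6486 (R=-1.0000) → pose (0.2804, -4.1289, 3.6486)
step 4: θ'=3.1486 (R=3.0000) → pose (1.7160, -3.7516, 3.1486)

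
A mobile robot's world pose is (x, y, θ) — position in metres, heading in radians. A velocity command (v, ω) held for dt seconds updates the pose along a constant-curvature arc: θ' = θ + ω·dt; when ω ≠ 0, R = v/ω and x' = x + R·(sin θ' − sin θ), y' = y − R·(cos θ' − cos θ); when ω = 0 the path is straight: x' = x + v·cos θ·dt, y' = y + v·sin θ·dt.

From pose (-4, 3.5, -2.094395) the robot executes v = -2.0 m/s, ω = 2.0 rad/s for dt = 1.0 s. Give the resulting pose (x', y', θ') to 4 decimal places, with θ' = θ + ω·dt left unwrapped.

θ' = -2.0944 + 2.0·1.0 = -0.0944
R = v/ω = -2.0/2.0 = -1.0000
x' = -4 + -1.0000·(sin -0.0944 − sin -2.0944) = -4.7718
y' = 3.5 − -1.0000·(cos -0.0944 − cos -2.0944) = 4.9955

(-4.7718, 4.9955, -0.0944)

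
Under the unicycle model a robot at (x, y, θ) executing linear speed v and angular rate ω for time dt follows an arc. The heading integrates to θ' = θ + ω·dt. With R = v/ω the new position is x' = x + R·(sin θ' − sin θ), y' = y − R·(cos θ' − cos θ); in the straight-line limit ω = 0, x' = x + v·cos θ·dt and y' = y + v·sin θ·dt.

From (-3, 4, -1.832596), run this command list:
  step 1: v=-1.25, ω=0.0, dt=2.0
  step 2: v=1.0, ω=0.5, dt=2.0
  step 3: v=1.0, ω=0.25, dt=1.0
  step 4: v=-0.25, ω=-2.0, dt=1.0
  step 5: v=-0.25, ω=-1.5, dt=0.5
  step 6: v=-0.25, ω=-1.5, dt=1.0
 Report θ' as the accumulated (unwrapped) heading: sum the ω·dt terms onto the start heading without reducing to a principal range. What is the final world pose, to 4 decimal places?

(-0.8862, 3.9520, -4.8326)

step 1: θ'=-1.8326 (straight) → pose (-2.3530, 6.4148, -1.8326)
step 2: θ'=-0.8326 (R=2.0000) → pose (-1.9005, 4.5513, -0.8326)
step 3: θ'=-0.5826 (R=4.0000) → pose (-1.1425, 3.9029, -0.5826)
step 4: θ'=-2.5826 (R=0.1250) → pose (-1.1400, 4.1133, -2.5826)
step 5: θ'=-3.3326 (R=0.1667) → pose (-1.0200, 4.1356, -3.3326)
step 6: θ'=-4.8326 (R=0.1667) → pose (-0.8862, 3.9520, -4.8326)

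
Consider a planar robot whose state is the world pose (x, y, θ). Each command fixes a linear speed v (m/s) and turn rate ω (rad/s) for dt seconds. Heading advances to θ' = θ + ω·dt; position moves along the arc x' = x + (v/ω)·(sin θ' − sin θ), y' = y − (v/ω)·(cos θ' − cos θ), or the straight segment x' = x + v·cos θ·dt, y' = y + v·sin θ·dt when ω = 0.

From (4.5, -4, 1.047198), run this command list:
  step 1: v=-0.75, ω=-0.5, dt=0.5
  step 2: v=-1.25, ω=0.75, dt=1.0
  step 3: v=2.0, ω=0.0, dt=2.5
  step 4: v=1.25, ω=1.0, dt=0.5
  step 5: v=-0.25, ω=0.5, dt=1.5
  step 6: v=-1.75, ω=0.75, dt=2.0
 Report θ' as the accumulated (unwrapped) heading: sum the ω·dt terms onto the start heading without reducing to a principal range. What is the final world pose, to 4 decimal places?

(6.9777, 1.1919, 4.2972)

step 1: θ'=0.7972 (R=1.5000) → pose (4.2741, -4.2981, 0.7972)
step 2: θ'=1.5472 (R=-1.6667) → pose (3.8002, -5.4233, 1.5472)
step 3: θ'=1.5472 (straight) → pose (3.9182, -0.4247, 1.5472)
step 4: θ'=2.0472 (R=1.2500) → pose (3.7793, 0.1781, 2.0472)
step 5: θ'=2.7972 (R=-0.5000) → pose (4.0548, -0.0633, 2.7972)
step 6: θ'=4.2972 (R=-2.3333) → pose (6.9777, 1.1919, 4.2972)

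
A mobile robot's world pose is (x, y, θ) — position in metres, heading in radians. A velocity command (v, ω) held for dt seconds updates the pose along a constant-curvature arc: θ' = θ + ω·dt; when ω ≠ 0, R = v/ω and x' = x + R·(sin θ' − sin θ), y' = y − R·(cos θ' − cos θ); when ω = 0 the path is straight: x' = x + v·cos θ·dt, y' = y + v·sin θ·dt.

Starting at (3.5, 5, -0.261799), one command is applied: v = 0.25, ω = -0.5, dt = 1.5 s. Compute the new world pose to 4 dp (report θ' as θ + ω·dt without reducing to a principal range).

θ' = -0.2618 + -0.5·1.5 = -1.0118
R = v/ω = 0.25/-0.5 = -0.5000
x' = 3.5 + -0.5000·(sin -1.0118 − sin -0.2618) = 3.7945
y' = 5 − -0.5000·(cos -1.0118 − cos -0.2618) = 4.7822

(3.7945, 4.7822, -1.0118)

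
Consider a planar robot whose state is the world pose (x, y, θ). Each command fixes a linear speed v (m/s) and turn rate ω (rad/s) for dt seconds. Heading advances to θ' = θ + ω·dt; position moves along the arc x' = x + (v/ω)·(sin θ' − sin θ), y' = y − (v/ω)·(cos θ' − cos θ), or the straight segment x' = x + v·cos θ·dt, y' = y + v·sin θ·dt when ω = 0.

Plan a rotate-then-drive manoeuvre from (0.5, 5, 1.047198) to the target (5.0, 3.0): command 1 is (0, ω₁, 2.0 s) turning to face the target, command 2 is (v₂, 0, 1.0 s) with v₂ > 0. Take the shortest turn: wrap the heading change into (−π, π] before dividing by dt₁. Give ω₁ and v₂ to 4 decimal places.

ω₁ = -0.7327, v₂ = 4.9244

heading to target = atan2(3−5, 5−0.5) = -0.4182
Δθ = wrap(-0.4182 − 1.0472) = -1.4654; ω₁ = Δθ/dt₁ = -0.7327
distance = √((5−0.5)² + (3−5)²) = 4.9244; v₂ = distance/dt₂ = 4.9244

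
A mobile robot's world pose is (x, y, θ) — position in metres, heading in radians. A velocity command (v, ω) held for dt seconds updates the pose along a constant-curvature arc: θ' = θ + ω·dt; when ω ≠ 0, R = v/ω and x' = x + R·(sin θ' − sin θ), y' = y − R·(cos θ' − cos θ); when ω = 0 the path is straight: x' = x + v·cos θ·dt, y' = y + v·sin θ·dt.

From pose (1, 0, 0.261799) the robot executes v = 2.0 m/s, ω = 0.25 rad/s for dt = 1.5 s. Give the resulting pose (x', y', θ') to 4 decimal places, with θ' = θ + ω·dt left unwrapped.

θ' = 0.2618 + 0.25·1.5 = 0.6368
R = v/ω = 2.0/0.25 = 8.0000
x' = 1 + 8.0000·(sin 0.6368 − sin 0.2618) = 3.6864
y' = 0 − 8.0000·(cos 0.6368 − cos 0.2618) = 1.2954

(3.6864, 1.2954, 0.6368)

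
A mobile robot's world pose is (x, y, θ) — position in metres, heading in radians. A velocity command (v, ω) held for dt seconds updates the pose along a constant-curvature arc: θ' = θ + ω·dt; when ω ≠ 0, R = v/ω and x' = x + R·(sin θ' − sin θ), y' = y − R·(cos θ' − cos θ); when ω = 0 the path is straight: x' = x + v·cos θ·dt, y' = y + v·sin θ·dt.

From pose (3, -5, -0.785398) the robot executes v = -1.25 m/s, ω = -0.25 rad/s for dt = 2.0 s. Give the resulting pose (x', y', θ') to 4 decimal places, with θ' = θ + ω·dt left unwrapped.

θ' = -0.7854 + -0.25·2.0 = -1.2854
R = v/ω = -1.25/-0.25 = 5.0000
x' = 3 + 5.0000·(sin -1.2854 − sin -0.7854) = 1.7378
y' = -5 − 5.0000·(cos -1.2854 − cos -0.7854) = -2.8722

(1.7378, -2.8722, -1.2854)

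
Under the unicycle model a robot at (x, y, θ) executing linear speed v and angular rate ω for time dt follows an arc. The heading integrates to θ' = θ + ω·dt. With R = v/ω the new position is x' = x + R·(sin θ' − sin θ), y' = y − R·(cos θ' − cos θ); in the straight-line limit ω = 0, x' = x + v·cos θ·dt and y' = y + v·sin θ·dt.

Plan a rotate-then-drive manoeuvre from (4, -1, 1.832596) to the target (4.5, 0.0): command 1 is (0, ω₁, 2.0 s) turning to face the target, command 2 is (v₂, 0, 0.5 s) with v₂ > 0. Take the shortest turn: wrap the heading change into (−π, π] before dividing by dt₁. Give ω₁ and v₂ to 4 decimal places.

heading to target = atan2(0−-1, 4.5−4) = 1.1071
Δθ = wrap(1.1071 − 1.8326) = -0.7254; ω₁ = Δθ/dt₁ = -0.3627
distance = √((4.5−4)² + (0−-1)²) = 1.1180; v₂ = distance/dt₂ = 2.2361

ω₁ = -0.3627, v₂ = 2.2361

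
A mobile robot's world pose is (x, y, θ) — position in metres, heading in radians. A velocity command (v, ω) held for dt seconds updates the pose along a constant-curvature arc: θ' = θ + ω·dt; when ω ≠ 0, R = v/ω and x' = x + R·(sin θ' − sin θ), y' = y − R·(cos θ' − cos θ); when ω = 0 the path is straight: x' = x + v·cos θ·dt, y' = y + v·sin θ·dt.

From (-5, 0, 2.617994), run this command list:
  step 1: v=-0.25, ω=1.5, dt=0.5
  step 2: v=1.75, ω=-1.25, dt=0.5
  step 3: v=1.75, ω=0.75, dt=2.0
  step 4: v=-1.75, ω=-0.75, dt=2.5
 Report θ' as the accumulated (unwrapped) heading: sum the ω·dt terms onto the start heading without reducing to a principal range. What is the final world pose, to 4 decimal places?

step 1: θ'=3.3680 (R=-0.1667) → pose (-4.8793, -0.0181, 3.3680)
step 2: θ'=2.7430 (R=-1.4000) → pose (-5.7369, 0.0559, 2.7430)
step 3: θ'=4.2430 (R=2.3333) → pose (-8.7235, -1.0390, 4.2430)
step 4: θ'=2.3680 (R=2.3333) → pose (-5.0122, -0.4252, 2.3680)

(-5.0122, -0.4252, 2.3680)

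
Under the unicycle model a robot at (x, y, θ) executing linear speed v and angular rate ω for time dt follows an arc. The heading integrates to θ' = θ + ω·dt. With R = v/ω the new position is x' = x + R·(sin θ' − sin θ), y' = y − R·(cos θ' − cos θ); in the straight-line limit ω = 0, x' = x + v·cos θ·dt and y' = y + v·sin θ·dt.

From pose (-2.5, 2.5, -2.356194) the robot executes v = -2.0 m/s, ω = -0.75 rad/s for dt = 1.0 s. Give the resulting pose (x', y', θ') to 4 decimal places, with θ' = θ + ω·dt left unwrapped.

θ' = -2.3562 + -0.75·1.0 = -3.1062
R = v/ω = -2.0/-0.75 = 2.6667
x' = -2.5 + 2.6667·(sin -3.1062 − sin -2.3562) = -0.7088
y' = 2.5 − 2.6667·(cos -3.1062 − cos -2.3562) = 3.2794

(-0.7088, 3.2794, -3.1062)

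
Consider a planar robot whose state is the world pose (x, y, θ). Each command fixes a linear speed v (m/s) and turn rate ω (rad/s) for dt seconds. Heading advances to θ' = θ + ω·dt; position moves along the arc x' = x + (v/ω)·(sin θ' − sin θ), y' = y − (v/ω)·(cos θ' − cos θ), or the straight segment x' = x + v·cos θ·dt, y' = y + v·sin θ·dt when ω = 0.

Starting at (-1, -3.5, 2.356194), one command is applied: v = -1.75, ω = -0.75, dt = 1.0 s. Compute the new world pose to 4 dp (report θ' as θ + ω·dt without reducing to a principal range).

θ' = 2.3562 + -0.75·1.0 = 1.6062
R = v/ω = -1.75/-0.75 = 2.3333
x' = -1 + 2.3333·(sin 1.6062 − sin 2.3562) = -0.3180
y' = -3.5 − 2.3333·(cos 1.6062 − cos 2.3562) = -5.0673

(-0.3180, -5.0673, 1.6062)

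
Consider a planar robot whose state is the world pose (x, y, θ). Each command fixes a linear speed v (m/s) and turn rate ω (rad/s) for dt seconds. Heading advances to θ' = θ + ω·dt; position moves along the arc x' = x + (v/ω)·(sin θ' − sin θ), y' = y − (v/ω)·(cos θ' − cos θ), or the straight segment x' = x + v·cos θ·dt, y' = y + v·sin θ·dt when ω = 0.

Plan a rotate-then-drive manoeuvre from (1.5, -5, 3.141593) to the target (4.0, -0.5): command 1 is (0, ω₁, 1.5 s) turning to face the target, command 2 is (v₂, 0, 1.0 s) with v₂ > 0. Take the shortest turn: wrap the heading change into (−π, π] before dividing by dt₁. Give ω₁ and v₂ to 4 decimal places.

heading to target = atan2(-0.5−-5, 4−1.5) = 1.0637
Δθ = wrap(1.0637 − 3.1416) = -2.0779; ω₁ = Δθ/dt₁ = -1.3853
distance = √((4−1.5)² + (-0.5−-5)²) = 5.1478; v₂ = distance/dt₂ = 5.1478

ω₁ = -1.3853, v₂ = 5.1478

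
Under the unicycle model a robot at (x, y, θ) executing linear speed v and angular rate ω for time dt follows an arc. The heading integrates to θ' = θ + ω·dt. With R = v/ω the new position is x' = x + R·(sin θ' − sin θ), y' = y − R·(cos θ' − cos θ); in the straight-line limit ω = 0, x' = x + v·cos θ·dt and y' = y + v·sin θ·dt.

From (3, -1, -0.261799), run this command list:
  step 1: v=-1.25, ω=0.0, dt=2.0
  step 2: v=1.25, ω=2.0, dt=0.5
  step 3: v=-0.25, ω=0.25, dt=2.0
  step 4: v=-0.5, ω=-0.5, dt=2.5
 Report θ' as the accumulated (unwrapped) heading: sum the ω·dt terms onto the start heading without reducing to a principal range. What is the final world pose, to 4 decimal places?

step 1: θ'=-0.2618 (straight) → pose (0.5852, -0.3530, -0.2618)
step 2: θ'=0.7382 (R=0.6250) → pose (1.1675, -0.2115, 0.7382)
step 3: θ'=1.2382 (R=-1.0000) → pose (0.8953, -0.6247, 1.2382)
step 4: θ'=-0.0118 (R=1.0000) → pose (-0.0617, -1.2982, -0.0118)

(-0.0617, -1.2982, -0.0118)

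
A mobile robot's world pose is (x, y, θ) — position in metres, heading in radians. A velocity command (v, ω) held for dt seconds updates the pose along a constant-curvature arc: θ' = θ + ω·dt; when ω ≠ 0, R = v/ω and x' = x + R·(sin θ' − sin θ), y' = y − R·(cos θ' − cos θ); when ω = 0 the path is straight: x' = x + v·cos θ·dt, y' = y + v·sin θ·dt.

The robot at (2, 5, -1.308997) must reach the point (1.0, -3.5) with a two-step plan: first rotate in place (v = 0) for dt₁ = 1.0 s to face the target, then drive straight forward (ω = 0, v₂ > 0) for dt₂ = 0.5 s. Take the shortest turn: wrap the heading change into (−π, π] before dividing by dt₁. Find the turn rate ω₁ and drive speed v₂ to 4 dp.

ω₁ = -0.3789, v₂ = 17.1172

heading to target = atan2(-3.5−5, 1−2) = -1.6879
Δθ = wrap(-1.6879 − -1.3090) = -0.3789; ω₁ = Δθ/dt₁ = -0.3789
distance = √((1−2)² + (-3.5−5)²) = 8.5586; v₂ = distance/dt₂ = 17.1172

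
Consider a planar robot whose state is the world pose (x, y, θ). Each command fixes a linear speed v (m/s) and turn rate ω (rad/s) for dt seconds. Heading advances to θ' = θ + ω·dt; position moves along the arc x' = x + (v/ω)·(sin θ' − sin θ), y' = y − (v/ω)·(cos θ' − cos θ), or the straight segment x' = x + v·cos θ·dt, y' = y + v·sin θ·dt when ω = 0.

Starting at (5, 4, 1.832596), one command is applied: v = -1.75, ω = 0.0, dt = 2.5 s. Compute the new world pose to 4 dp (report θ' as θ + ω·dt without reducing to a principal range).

θ' = 1.8326 + 0.0·2.5 = 1.8326
ω = 0 → straight: x' = 5 + -1.75·cos(1.8326)·2.5 = 6.1323
y' = 4 + -1.75·sin(1.8326)·2.5 = -0.2259

(6.1323, -0.2259, 1.8326)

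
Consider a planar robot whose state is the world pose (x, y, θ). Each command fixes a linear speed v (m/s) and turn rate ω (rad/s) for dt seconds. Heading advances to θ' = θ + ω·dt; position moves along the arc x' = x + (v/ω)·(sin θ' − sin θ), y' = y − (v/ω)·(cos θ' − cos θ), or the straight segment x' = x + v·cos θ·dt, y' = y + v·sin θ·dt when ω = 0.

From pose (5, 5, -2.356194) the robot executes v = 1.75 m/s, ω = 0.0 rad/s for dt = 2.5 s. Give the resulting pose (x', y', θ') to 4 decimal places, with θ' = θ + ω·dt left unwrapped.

(1.9064, 1.9064, -2.3562)

θ' = -2.3562 + 0.0·2.5 = -2.3562
ω = 0 → straight: x' = 5 + 1.75·cos(-2.3562)·2.5 = 1.9064
y' = 5 + 1.75·sin(-2.3562)·2.5 = 1.9064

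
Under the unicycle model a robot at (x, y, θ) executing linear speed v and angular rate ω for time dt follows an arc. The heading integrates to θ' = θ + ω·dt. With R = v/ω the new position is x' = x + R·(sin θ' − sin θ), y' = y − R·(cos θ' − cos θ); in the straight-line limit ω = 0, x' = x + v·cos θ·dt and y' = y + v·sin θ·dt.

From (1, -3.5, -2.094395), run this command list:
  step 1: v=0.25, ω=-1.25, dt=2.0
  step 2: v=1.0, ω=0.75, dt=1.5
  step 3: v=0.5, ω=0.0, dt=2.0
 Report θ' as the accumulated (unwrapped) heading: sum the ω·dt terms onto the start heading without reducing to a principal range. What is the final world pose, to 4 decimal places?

(-1.2133, -1.9962, -3.4694)

step 1: θ'=-4.5944 (R=-0.2000) → pose (0.6282, -3.4235, -4.5944)
step 2: θ'=-3.4694 (R=1.3333) → pose (-0.2666, -2.3182, -3.4694)
step 3: θ'=-3.4694 (straight) → pose (-1.2133, -1.9962, -3.4694)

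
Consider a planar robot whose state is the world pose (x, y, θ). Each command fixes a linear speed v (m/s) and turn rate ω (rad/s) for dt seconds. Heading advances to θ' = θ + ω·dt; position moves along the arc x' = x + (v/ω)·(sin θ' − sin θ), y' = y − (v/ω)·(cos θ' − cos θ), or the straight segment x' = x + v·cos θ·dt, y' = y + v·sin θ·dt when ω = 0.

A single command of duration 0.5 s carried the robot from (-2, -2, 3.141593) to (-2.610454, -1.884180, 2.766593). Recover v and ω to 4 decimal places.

Δθ = 2.766593 − 3.141593 = -0.375000
ω = Δθ/dt = -0.375000/0.5 = -0.7500
R = Δx/(sin θ' − sin θ) = -1.6667
v = R·ω = -1.6667·-0.7500 = 1.2500

v = 1.2500, ω = -0.7500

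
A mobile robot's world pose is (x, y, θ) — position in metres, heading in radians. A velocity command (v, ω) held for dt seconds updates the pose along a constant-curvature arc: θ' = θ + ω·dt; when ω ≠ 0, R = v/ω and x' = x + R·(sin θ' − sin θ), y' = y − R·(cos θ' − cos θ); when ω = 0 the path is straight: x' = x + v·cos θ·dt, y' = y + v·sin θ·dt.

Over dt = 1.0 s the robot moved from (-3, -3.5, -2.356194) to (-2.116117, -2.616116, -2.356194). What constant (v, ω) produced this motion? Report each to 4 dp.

v = -1.2500, ω = 0.0000

Δθ = -2.356194 − -2.356194 = 0.000000
ω = Δθ/dt = 0.000000/1.0 = 0.0000
ω = 0 → v = (Δx·cos θ + Δy·sin θ)/dt = -1.2500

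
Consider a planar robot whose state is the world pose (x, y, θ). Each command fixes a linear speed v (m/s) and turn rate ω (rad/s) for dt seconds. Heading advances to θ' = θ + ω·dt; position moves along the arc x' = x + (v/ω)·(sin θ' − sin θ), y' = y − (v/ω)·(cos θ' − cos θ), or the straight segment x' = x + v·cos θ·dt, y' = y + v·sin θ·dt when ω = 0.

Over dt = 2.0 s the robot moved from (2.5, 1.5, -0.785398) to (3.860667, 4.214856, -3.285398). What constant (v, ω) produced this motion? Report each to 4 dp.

v = -2.0000, ω = -1.2500

Δθ = -3.285398 − -0.785398 = -2.500000
ω = Δθ/dt = -2.500000/2.0 = -1.2500
R = −Δy/(cos θ' − cos θ) = 1.6000
v = R·ω = 1.6000·-1.2500 = -2.0000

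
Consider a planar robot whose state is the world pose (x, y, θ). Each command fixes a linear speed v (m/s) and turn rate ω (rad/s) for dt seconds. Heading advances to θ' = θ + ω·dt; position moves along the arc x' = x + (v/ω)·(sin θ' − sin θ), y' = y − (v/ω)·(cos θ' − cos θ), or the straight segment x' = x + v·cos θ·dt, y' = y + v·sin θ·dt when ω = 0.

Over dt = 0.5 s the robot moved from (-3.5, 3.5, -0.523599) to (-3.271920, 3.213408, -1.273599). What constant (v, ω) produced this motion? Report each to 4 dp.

Δθ = -1.273599 − -0.523599 = -0.750000
ω = Δθ/dt = -0.750000/0.5 = -1.5000
R = −Δy/(cos θ' − cos θ) = -0.5000
v = R·ω = -0.5000·-1.5000 = 0.7500

v = 0.7500, ω = -1.5000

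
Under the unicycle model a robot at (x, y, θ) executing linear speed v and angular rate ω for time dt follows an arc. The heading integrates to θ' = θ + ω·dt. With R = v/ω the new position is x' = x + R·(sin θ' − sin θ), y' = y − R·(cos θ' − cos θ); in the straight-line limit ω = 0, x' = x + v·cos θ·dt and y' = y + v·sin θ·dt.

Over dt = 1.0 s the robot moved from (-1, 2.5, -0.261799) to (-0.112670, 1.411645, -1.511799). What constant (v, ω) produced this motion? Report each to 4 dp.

v = 1.5000, ω = -1.2500

Δθ = -1.511799 − -0.261799 = -1.250000
ω = Δθ/dt = -1.250000/1.0 = -1.2500
R = −Δy/(cos θ' − cos θ) = -1.2000
v = R·ω = -1.2000·-1.2500 = 1.5000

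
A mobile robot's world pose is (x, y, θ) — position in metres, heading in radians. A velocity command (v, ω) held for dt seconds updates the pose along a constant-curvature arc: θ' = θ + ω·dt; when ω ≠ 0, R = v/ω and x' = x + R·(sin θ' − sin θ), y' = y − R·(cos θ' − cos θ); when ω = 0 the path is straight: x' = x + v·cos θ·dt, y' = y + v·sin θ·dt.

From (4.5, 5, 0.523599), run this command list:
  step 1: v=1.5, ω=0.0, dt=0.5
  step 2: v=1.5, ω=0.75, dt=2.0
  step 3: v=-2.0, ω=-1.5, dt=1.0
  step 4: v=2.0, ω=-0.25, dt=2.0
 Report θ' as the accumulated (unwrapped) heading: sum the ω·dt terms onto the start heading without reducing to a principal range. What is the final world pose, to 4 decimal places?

step 1: θ'=0.5236 (straight) → pose (5.1495, 5.3750, 0.5236)
step 2: θ'=2.0236 (R=2.0000) → pose (5.9480, 7.9820, 2.0236)
step 3: θ'=0.5236 (R=1.3333) → pose (5.4157, 6.2440, 0.5236)
step 4: θ'=0.0236 (R=-8.0000) → pose (9.2269, 7.3136, 0.0236)

(9.2269, 7.3136, 0.0236)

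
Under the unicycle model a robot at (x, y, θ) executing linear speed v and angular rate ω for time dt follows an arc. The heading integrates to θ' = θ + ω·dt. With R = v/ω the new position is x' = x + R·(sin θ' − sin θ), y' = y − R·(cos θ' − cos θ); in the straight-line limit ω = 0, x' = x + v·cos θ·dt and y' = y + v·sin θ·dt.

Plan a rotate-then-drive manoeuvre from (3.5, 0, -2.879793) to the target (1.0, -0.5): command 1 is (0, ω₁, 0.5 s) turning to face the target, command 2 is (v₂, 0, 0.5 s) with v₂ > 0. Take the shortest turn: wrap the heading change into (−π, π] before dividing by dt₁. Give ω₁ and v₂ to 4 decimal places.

heading to target = atan2(-0.5−0, 1−3.5) = -2.9442
Δθ = wrap(-2.9442 − -2.8798) = -0.0644; ω₁ = Δθ/dt₁ = -0.1288
distance = √((1−3.5)² + (-0.5−0)²) = 2.5495; v₂ = distance/dt₂ = 5.0990

ω₁ = -0.1288, v₂ = 5.0990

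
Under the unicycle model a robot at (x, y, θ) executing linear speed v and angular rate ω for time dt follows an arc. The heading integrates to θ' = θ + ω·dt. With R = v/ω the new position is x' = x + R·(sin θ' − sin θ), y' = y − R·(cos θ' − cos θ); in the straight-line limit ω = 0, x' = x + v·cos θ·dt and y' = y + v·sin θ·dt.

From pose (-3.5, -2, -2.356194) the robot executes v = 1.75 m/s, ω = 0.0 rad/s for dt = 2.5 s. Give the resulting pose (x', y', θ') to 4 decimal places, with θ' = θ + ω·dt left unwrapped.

θ' = -2.3562 + 0.0·2.5 = -2.3562
ω = 0 → straight: x' = -3.5 + 1.75·cos(-2.3562)·2.5 = -6.5936
y' = -2 + 1.75·sin(-2.3562)·2.5 = -5.0936

(-6.5936, -5.0936, -2.3562)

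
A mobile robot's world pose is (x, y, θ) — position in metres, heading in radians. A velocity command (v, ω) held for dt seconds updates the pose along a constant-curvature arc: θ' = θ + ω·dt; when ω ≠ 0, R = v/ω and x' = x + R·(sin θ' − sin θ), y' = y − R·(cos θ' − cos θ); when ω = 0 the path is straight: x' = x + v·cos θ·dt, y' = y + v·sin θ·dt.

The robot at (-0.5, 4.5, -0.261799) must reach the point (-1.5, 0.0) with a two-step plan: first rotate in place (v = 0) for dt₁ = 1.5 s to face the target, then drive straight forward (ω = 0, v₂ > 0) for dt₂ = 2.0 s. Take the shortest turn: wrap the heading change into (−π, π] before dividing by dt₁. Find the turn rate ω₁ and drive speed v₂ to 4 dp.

heading to target = atan2(0−4.5, -1.5−-0.5) = -1.7895
Δθ = wrap(-1.7895 − -0.2618) = -1.5277; ω₁ = Δθ/dt₁ = -1.0184
distance = √((-1.5−-0.5)² + (0−4.5)²) = 4.6098; v₂ = distance/dt₂ = 2.3049

ω₁ = -1.0184, v₂ = 2.3049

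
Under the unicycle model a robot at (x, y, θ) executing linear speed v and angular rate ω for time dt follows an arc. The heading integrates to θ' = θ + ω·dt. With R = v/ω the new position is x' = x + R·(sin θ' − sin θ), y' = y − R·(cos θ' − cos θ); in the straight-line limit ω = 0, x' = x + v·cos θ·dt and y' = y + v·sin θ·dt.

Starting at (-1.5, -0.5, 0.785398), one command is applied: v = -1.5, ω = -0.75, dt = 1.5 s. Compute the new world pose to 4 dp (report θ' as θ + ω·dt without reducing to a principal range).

θ' = 0.7854 + -0.75·1.5 = -0.3396
R = v/ω = -1.5/-0.75 = 2.0000
x' = -1.5 + 2.0000·(sin -0.3396 − sin 0.7854) = -3.5804
y' = -0.5 − 2.0000·(cos -0.3396 − cos 0.7854) = -0.9716

(-3.5804, -0.9716, -0.3396)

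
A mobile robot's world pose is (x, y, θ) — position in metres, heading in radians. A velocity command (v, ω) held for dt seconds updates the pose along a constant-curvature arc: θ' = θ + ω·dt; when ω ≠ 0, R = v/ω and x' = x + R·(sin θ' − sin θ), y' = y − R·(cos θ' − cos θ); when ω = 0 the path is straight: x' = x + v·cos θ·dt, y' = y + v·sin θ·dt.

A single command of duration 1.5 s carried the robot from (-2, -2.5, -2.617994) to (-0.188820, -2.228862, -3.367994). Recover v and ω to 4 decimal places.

Δθ = -3.367994 − -2.617994 = -0.750000
ω = Δθ/dt = -0.750000/1.5 = -0.5000
R = Δx/(sin θ' − sin θ) = 2.5000
v = R·ω = 2.5000·-0.5000 = -1.2500

v = -1.2500, ω = -0.5000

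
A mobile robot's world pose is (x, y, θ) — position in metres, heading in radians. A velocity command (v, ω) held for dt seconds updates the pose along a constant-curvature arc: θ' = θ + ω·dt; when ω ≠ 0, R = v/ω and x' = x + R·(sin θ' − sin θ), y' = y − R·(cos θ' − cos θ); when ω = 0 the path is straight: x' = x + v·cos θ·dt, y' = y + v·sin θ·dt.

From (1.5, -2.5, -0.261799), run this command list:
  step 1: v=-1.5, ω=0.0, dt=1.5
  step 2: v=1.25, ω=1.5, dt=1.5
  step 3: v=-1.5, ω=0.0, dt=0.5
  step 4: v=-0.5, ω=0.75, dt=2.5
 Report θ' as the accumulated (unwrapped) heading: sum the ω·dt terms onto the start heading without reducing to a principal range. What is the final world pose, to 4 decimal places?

step 1: θ'=-0.2618 (straight) → pose (-0.6733, -1.9177, -0.2618)
step 2: θ'=1.9882 (R=0.8333) → pose (0.3041, -0.7749, 1.9882)
step 3: θ'=1.9882 (straight) → pose (0.6082, -1.4605, 1.9882)
step 4: θ'=3.8632 (R=-0.6667) → pose (1.6580, -1.6907, 3.8632)

(1.6580, -1.6907, 3.8632)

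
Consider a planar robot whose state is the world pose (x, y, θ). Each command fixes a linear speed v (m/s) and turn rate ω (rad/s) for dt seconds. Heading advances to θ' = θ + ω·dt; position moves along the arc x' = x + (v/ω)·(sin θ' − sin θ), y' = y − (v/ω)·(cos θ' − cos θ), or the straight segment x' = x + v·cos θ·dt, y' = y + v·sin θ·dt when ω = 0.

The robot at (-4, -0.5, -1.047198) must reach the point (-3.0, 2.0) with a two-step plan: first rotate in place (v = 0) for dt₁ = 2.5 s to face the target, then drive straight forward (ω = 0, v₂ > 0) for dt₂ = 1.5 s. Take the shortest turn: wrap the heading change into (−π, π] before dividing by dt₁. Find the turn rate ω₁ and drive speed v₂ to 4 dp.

heading to target = atan2(2−-0.5, -3−-4) = 1.1903
Δθ = wrap(1.1903 − -1.0472) = 2.2375; ω₁ = Δθ/dt₁ = 0.8950
distance = √((-3−-4)² + (2−-0.5)²) = 2.6926; v₂ = distance/dt₂ = 1.7951

ω₁ = 0.8950, v₂ = 1.7951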